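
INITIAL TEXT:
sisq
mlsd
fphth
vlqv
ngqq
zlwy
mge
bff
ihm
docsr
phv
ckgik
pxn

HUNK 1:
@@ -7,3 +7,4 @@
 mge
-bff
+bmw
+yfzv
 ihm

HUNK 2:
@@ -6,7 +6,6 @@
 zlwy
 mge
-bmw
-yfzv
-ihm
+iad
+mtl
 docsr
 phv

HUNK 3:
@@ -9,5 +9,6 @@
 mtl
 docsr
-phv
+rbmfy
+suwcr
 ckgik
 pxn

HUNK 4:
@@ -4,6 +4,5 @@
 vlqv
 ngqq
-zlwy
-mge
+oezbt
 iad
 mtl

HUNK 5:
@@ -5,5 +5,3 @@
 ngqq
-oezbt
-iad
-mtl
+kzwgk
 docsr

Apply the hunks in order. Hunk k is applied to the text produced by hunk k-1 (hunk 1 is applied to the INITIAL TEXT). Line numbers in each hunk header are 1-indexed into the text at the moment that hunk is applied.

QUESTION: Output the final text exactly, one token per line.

Hunk 1: at line 7 remove [bff] add [bmw,yfzv] -> 14 lines: sisq mlsd fphth vlqv ngqq zlwy mge bmw yfzv ihm docsr phv ckgik pxn
Hunk 2: at line 6 remove [bmw,yfzv,ihm] add [iad,mtl] -> 13 lines: sisq mlsd fphth vlqv ngqq zlwy mge iad mtl docsr phv ckgik pxn
Hunk 3: at line 9 remove [phv] add [rbmfy,suwcr] -> 14 lines: sisq mlsd fphth vlqv ngqq zlwy mge iad mtl docsr rbmfy suwcr ckgik pxn
Hunk 4: at line 4 remove [zlwy,mge] add [oezbt] -> 13 lines: sisq mlsd fphth vlqv ngqq oezbt iad mtl docsr rbmfy suwcr ckgik pxn
Hunk 5: at line 5 remove [oezbt,iad,mtl] add [kzwgk] -> 11 lines: sisq mlsd fphth vlqv ngqq kzwgk docsr rbmfy suwcr ckgik pxn

Answer: sisq
mlsd
fphth
vlqv
ngqq
kzwgk
docsr
rbmfy
suwcr
ckgik
pxn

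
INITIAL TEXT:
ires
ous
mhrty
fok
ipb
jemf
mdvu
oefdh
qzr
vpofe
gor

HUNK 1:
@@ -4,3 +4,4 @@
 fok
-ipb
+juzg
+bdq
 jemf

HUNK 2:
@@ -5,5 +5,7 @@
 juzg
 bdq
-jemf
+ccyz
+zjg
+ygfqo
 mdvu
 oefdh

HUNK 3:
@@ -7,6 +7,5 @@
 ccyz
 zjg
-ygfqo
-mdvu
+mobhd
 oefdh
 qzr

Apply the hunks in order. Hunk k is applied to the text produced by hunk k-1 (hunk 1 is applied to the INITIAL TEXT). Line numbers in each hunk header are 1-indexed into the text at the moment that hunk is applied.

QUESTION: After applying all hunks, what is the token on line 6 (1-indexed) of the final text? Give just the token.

Answer: bdq

Derivation:
Hunk 1: at line 4 remove [ipb] add [juzg,bdq] -> 12 lines: ires ous mhrty fok juzg bdq jemf mdvu oefdh qzr vpofe gor
Hunk 2: at line 5 remove [jemf] add [ccyz,zjg,ygfqo] -> 14 lines: ires ous mhrty fok juzg bdq ccyz zjg ygfqo mdvu oefdh qzr vpofe gor
Hunk 3: at line 7 remove [ygfqo,mdvu] add [mobhd] -> 13 lines: ires ous mhrty fok juzg bdq ccyz zjg mobhd oefdh qzr vpofe gor
Final line 6: bdq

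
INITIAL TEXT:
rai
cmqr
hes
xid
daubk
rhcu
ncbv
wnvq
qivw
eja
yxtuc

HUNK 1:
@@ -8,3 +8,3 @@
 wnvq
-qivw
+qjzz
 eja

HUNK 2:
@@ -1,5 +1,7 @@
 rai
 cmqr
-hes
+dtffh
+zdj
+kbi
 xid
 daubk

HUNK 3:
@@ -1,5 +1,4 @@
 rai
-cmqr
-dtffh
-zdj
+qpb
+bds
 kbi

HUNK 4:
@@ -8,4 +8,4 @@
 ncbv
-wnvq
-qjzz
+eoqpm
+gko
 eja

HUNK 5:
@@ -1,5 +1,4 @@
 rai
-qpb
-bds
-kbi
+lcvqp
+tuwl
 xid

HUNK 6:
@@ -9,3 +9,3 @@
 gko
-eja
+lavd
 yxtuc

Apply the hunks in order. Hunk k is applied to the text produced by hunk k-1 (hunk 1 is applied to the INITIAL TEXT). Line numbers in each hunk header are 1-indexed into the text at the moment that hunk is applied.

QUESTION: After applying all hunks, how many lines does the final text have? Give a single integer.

Hunk 1: at line 8 remove [qivw] add [qjzz] -> 11 lines: rai cmqr hes xid daubk rhcu ncbv wnvq qjzz eja yxtuc
Hunk 2: at line 1 remove [hes] add [dtffh,zdj,kbi] -> 13 lines: rai cmqr dtffh zdj kbi xid daubk rhcu ncbv wnvq qjzz eja yxtuc
Hunk 3: at line 1 remove [cmqr,dtffh,zdj] add [qpb,bds] -> 12 lines: rai qpb bds kbi xid daubk rhcu ncbv wnvq qjzz eja yxtuc
Hunk 4: at line 8 remove [wnvq,qjzz] add [eoqpm,gko] -> 12 lines: rai qpb bds kbi xid daubk rhcu ncbv eoqpm gko eja yxtuc
Hunk 5: at line 1 remove [qpb,bds,kbi] add [lcvqp,tuwl] -> 11 lines: rai lcvqp tuwl xid daubk rhcu ncbv eoqpm gko eja yxtuc
Hunk 6: at line 9 remove [eja] add [lavd] -> 11 lines: rai lcvqp tuwl xid daubk rhcu ncbv eoqpm gko lavd yxtuc
Final line count: 11

Answer: 11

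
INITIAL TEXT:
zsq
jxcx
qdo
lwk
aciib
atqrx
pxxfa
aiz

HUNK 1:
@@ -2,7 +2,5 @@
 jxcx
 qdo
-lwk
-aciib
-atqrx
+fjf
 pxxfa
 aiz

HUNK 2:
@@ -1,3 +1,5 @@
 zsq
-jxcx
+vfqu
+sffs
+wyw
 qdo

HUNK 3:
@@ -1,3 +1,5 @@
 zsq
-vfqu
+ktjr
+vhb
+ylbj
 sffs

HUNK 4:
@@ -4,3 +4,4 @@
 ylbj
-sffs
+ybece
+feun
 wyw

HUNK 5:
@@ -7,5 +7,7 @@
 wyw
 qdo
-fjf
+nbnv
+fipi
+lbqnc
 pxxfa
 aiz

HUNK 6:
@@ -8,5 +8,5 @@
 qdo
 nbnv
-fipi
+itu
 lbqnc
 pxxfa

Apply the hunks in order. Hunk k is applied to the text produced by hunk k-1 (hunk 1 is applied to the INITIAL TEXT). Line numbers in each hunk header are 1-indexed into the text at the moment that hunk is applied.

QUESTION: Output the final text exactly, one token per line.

Answer: zsq
ktjr
vhb
ylbj
ybece
feun
wyw
qdo
nbnv
itu
lbqnc
pxxfa
aiz

Derivation:
Hunk 1: at line 2 remove [lwk,aciib,atqrx] add [fjf] -> 6 lines: zsq jxcx qdo fjf pxxfa aiz
Hunk 2: at line 1 remove [jxcx] add [vfqu,sffs,wyw] -> 8 lines: zsq vfqu sffs wyw qdo fjf pxxfa aiz
Hunk 3: at line 1 remove [vfqu] add [ktjr,vhb,ylbj] -> 10 lines: zsq ktjr vhb ylbj sffs wyw qdo fjf pxxfa aiz
Hunk 4: at line 4 remove [sffs] add [ybece,feun] -> 11 lines: zsq ktjr vhb ylbj ybece feun wyw qdo fjf pxxfa aiz
Hunk 5: at line 7 remove [fjf] add [nbnv,fipi,lbqnc] -> 13 lines: zsq ktjr vhb ylbj ybece feun wyw qdo nbnv fipi lbqnc pxxfa aiz
Hunk 6: at line 8 remove [fipi] add [itu] -> 13 lines: zsq ktjr vhb ylbj ybece feun wyw qdo nbnv itu lbqnc pxxfa aiz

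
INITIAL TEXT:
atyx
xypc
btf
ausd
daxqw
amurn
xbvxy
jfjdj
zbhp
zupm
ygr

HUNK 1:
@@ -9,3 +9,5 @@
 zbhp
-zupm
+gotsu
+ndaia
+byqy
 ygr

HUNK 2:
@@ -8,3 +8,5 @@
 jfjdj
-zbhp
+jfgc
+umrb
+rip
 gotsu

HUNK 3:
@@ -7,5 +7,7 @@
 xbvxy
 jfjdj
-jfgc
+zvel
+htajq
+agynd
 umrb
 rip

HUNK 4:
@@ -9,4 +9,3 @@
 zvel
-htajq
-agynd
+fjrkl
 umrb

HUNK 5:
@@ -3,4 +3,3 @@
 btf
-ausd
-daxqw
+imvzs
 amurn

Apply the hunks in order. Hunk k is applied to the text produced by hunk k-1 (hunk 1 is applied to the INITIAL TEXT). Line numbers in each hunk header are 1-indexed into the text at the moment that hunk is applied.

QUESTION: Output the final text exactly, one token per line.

Hunk 1: at line 9 remove [zupm] add [gotsu,ndaia,byqy] -> 13 lines: atyx xypc btf ausd daxqw amurn xbvxy jfjdj zbhp gotsu ndaia byqy ygr
Hunk 2: at line 8 remove [zbhp] add [jfgc,umrb,rip] -> 15 lines: atyx xypc btf ausd daxqw amurn xbvxy jfjdj jfgc umrb rip gotsu ndaia byqy ygr
Hunk 3: at line 7 remove [jfgc] add [zvel,htajq,agynd] -> 17 lines: atyx xypc btf ausd daxqw amurn xbvxy jfjdj zvel htajq agynd umrb rip gotsu ndaia byqy ygr
Hunk 4: at line 9 remove [htajq,agynd] add [fjrkl] -> 16 lines: atyx xypc btf ausd daxqw amurn xbvxy jfjdj zvel fjrkl umrb rip gotsu ndaia byqy ygr
Hunk 5: at line 3 remove [ausd,daxqw] add [imvzs] -> 15 lines: atyx xypc btf imvzs amurn xbvxy jfjdj zvel fjrkl umrb rip gotsu ndaia byqy ygr

Answer: atyx
xypc
btf
imvzs
amurn
xbvxy
jfjdj
zvel
fjrkl
umrb
rip
gotsu
ndaia
byqy
ygr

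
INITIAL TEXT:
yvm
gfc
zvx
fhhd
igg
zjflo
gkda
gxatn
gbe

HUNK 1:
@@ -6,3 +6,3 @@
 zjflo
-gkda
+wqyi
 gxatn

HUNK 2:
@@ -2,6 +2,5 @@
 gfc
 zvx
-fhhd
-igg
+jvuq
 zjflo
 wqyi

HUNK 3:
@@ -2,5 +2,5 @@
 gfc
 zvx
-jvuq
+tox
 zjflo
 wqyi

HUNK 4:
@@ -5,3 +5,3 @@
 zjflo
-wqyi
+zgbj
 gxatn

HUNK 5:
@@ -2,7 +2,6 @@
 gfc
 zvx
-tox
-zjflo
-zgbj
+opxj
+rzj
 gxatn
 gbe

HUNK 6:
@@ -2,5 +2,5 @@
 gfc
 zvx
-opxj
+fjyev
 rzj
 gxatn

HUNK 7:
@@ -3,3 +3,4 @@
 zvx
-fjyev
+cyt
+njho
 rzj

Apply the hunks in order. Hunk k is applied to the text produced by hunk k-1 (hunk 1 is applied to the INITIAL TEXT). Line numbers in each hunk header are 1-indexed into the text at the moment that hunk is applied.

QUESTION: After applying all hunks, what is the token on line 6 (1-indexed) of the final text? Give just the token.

Hunk 1: at line 6 remove [gkda] add [wqyi] -> 9 lines: yvm gfc zvx fhhd igg zjflo wqyi gxatn gbe
Hunk 2: at line 2 remove [fhhd,igg] add [jvuq] -> 8 lines: yvm gfc zvx jvuq zjflo wqyi gxatn gbe
Hunk 3: at line 2 remove [jvuq] add [tox] -> 8 lines: yvm gfc zvx tox zjflo wqyi gxatn gbe
Hunk 4: at line 5 remove [wqyi] add [zgbj] -> 8 lines: yvm gfc zvx tox zjflo zgbj gxatn gbe
Hunk 5: at line 2 remove [tox,zjflo,zgbj] add [opxj,rzj] -> 7 lines: yvm gfc zvx opxj rzj gxatn gbe
Hunk 6: at line 2 remove [opxj] add [fjyev] -> 7 lines: yvm gfc zvx fjyev rzj gxatn gbe
Hunk 7: at line 3 remove [fjyev] add [cyt,njho] -> 8 lines: yvm gfc zvx cyt njho rzj gxatn gbe
Final line 6: rzj

Answer: rzj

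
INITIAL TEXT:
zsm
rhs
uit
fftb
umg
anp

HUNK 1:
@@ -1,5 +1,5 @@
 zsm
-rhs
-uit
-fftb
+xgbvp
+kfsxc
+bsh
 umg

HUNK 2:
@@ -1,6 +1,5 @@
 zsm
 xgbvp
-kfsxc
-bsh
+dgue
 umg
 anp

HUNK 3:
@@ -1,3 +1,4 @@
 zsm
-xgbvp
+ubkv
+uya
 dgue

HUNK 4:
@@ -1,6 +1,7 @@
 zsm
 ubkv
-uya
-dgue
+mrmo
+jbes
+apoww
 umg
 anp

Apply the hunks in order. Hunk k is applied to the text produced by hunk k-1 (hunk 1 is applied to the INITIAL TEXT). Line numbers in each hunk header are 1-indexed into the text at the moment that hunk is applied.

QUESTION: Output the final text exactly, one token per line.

Hunk 1: at line 1 remove [rhs,uit,fftb] add [xgbvp,kfsxc,bsh] -> 6 lines: zsm xgbvp kfsxc bsh umg anp
Hunk 2: at line 1 remove [kfsxc,bsh] add [dgue] -> 5 lines: zsm xgbvp dgue umg anp
Hunk 3: at line 1 remove [xgbvp] add [ubkv,uya] -> 6 lines: zsm ubkv uya dgue umg anp
Hunk 4: at line 1 remove [uya,dgue] add [mrmo,jbes,apoww] -> 7 lines: zsm ubkv mrmo jbes apoww umg anp

Answer: zsm
ubkv
mrmo
jbes
apoww
umg
anp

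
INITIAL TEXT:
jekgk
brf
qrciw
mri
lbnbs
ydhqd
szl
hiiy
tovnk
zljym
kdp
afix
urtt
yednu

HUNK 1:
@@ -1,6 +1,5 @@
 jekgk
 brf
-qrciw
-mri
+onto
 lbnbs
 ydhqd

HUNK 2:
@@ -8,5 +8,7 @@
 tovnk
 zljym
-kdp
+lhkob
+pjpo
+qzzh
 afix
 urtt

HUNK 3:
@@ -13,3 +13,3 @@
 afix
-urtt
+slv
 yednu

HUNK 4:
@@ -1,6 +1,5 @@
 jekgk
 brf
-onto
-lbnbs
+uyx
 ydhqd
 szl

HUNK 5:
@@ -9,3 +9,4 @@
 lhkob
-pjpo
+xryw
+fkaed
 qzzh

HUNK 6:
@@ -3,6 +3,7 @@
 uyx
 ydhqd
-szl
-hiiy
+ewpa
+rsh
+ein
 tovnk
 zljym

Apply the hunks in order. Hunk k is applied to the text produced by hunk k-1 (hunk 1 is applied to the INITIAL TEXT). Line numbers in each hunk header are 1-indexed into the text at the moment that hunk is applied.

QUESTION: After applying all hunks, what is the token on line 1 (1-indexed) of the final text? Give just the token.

Answer: jekgk

Derivation:
Hunk 1: at line 1 remove [qrciw,mri] add [onto] -> 13 lines: jekgk brf onto lbnbs ydhqd szl hiiy tovnk zljym kdp afix urtt yednu
Hunk 2: at line 8 remove [kdp] add [lhkob,pjpo,qzzh] -> 15 lines: jekgk brf onto lbnbs ydhqd szl hiiy tovnk zljym lhkob pjpo qzzh afix urtt yednu
Hunk 3: at line 13 remove [urtt] add [slv] -> 15 lines: jekgk brf onto lbnbs ydhqd szl hiiy tovnk zljym lhkob pjpo qzzh afix slv yednu
Hunk 4: at line 1 remove [onto,lbnbs] add [uyx] -> 14 lines: jekgk brf uyx ydhqd szl hiiy tovnk zljym lhkob pjpo qzzh afix slv yednu
Hunk 5: at line 9 remove [pjpo] add [xryw,fkaed] -> 15 lines: jekgk brf uyx ydhqd szl hiiy tovnk zljym lhkob xryw fkaed qzzh afix slv yednu
Hunk 6: at line 3 remove [szl,hiiy] add [ewpa,rsh,ein] -> 16 lines: jekgk brf uyx ydhqd ewpa rsh ein tovnk zljym lhkob xryw fkaed qzzh afix slv yednu
Final line 1: jekgk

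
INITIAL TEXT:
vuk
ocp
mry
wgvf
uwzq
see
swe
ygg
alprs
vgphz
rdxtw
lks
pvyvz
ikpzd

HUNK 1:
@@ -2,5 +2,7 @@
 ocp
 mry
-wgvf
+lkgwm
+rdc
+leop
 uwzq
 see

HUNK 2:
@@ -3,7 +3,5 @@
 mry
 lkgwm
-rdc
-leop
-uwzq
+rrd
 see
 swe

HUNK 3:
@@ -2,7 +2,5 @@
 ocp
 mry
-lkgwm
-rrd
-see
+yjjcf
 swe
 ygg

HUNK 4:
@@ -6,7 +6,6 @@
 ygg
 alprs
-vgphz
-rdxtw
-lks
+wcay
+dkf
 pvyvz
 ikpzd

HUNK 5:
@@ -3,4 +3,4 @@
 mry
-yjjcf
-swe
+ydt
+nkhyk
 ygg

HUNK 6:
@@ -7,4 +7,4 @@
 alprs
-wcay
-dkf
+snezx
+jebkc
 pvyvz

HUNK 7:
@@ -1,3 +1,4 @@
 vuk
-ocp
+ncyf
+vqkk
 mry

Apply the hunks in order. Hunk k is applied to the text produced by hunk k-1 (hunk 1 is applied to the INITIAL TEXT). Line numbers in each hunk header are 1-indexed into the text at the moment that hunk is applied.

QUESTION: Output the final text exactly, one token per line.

Answer: vuk
ncyf
vqkk
mry
ydt
nkhyk
ygg
alprs
snezx
jebkc
pvyvz
ikpzd

Derivation:
Hunk 1: at line 2 remove [wgvf] add [lkgwm,rdc,leop] -> 16 lines: vuk ocp mry lkgwm rdc leop uwzq see swe ygg alprs vgphz rdxtw lks pvyvz ikpzd
Hunk 2: at line 3 remove [rdc,leop,uwzq] add [rrd] -> 14 lines: vuk ocp mry lkgwm rrd see swe ygg alprs vgphz rdxtw lks pvyvz ikpzd
Hunk 3: at line 2 remove [lkgwm,rrd,see] add [yjjcf] -> 12 lines: vuk ocp mry yjjcf swe ygg alprs vgphz rdxtw lks pvyvz ikpzd
Hunk 4: at line 6 remove [vgphz,rdxtw,lks] add [wcay,dkf] -> 11 lines: vuk ocp mry yjjcf swe ygg alprs wcay dkf pvyvz ikpzd
Hunk 5: at line 3 remove [yjjcf,swe] add [ydt,nkhyk] -> 11 lines: vuk ocp mry ydt nkhyk ygg alprs wcay dkf pvyvz ikpzd
Hunk 6: at line 7 remove [wcay,dkf] add [snezx,jebkc] -> 11 lines: vuk ocp mry ydt nkhyk ygg alprs snezx jebkc pvyvz ikpzd
Hunk 7: at line 1 remove [ocp] add [ncyf,vqkk] -> 12 lines: vuk ncyf vqkk mry ydt nkhyk ygg alprs snezx jebkc pvyvz ikpzd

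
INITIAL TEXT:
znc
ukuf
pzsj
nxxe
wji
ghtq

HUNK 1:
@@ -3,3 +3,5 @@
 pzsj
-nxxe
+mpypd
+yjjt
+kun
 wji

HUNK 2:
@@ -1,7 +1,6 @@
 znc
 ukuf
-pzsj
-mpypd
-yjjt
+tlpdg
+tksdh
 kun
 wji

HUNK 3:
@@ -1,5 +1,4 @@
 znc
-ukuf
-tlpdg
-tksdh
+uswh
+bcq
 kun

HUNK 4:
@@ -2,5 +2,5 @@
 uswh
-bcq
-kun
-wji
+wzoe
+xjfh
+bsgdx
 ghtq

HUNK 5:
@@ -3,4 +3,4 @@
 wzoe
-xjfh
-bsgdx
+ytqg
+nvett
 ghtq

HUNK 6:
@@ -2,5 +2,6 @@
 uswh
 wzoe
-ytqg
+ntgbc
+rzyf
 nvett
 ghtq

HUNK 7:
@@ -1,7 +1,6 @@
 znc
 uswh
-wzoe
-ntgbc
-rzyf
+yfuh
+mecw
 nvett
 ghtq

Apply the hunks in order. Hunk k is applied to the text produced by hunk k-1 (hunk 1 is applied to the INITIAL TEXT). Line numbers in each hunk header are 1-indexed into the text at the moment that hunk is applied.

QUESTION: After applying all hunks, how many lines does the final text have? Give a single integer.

Hunk 1: at line 3 remove [nxxe] add [mpypd,yjjt,kun] -> 8 lines: znc ukuf pzsj mpypd yjjt kun wji ghtq
Hunk 2: at line 1 remove [pzsj,mpypd,yjjt] add [tlpdg,tksdh] -> 7 lines: znc ukuf tlpdg tksdh kun wji ghtq
Hunk 3: at line 1 remove [ukuf,tlpdg,tksdh] add [uswh,bcq] -> 6 lines: znc uswh bcq kun wji ghtq
Hunk 4: at line 2 remove [bcq,kun,wji] add [wzoe,xjfh,bsgdx] -> 6 lines: znc uswh wzoe xjfh bsgdx ghtq
Hunk 5: at line 3 remove [xjfh,bsgdx] add [ytqg,nvett] -> 6 lines: znc uswh wzoe ytqg nvett ghtq
Hunk 6: at line 2 remove [ytqg] add [ntgbc,rzyf] -> 7 lines: znc uswh wzoe ntgbc rzyf nvett ghtq
Hunk 7: at line 1 remove [wzoe,ntgbc,rzyf] add [yfuh,mecw] -> 6 lines: znc uswh yfuh mecw nvett ghtq
Final line count: 6

Answer: 6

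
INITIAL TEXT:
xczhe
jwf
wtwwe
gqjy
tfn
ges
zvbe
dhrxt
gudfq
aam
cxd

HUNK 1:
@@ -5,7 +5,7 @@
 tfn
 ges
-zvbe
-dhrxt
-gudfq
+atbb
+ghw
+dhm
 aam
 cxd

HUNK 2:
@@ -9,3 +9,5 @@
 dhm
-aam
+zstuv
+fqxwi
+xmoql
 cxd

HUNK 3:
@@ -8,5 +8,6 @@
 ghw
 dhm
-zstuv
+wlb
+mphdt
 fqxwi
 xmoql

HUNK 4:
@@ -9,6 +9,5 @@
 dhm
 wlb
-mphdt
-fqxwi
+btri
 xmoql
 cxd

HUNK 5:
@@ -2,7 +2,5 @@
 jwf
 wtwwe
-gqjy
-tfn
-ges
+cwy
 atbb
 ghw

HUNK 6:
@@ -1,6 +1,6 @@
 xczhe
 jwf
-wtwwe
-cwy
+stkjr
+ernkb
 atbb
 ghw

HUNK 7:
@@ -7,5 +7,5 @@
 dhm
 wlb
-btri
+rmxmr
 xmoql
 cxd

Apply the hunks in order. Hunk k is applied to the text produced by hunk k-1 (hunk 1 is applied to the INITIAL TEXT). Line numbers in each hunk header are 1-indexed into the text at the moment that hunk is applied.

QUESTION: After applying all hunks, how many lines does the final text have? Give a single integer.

Hunk 1: at line 5 remove [zvbe,dhrxt,gudfq] add [atbb,ghw,dhm] -> 11 lines: xczhe jwf wtwwe gqjy tfn ges atbb ghw dhm aam cxd
Hunk 2: at line 9 remove [aam] add [zstuv,fqxwi,xmoql] -> 13 lines: xczhe jwf wtwwe gqjy tfn ges atbb ghw dhm zstuv fqxwi xmoql cxd
Hunk 3: at line 8 remove [zstuv] add [wlb,mphdt] -> 14 lines: xczhe jwf wtwwe gqjy tfn ges atbb ghw dhm wlb mphdt fqxwi xmoql cxd
Hunk 4: at line 9 remove [mphdt,fqxwi] add [btri] -> 13 lines: xczhe jwf wtwwe gqjy tfn ges atbb ghw dhm wlb btri xmoql cxd
Hunk 5: at line 2 remove [gqjy,tfn,ges] add [cwy] -> 11 lines: xczhe jwf wtwwe cwy atbb ghw dhm wlb btri xmoql cxd
Hunk 6: at line 1 remove [wtwwe,cwy] add [stkjr,ernkb] -> 11 lines: xczhe jwf stkjr ernkb atbb ghw dhm wlb btri xmoql cxd
Hunk 7: at line 7 remove [btri] add [rmxmr] -> 11 lines: xczhe jwf stkjr ernkb atbb ghw dhm wlb rmxmr xmoql cxd
Final line count: 11

Answer: 11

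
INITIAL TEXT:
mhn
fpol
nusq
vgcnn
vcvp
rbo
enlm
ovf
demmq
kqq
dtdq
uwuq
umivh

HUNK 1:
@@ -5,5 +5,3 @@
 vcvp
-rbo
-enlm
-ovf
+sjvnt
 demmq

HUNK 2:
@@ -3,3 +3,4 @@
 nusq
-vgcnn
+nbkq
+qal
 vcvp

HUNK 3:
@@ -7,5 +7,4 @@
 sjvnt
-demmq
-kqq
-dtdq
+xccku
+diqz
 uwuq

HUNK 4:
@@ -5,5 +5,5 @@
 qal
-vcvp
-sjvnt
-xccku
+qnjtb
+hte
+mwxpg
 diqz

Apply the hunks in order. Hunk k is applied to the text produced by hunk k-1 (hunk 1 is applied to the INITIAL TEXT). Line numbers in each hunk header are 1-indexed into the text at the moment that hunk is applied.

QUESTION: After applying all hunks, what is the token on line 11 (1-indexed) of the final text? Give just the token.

Answer: umivh

Derivation:
Hunk 1: at line 5 remove [rbo,enlm,ovf] add [sjvnt] -> 11 lines: mhn fpol nusq vgcnn vcvp sjvnt demmq kqq dtdq uwuq umivh
Hunk 2: at line 3 remove [vgcnn] add [nbkq,qal] -> 12 lines: mhn fpol nusq nbkq qal vcvp sjvnt demmq kqq dtdq uwuq umivh
Hunk 3: at line 7 remove [demmq,kqq,dtdq] add [xccku,diqz] -> 11 lines: mhn fpol nusq nbkq qal vcvp sjvnt xccku diqz uwuq umivh
Hunk 4: at line 5 remove [vcvp,sjvnt,xccku] add [qnjtb,hte,mwxpg] -> 11 lines: mhn fpol nusq nbkq qal qnjtb hte mwxpg diqz uwuq umivh
Final line 11: umivh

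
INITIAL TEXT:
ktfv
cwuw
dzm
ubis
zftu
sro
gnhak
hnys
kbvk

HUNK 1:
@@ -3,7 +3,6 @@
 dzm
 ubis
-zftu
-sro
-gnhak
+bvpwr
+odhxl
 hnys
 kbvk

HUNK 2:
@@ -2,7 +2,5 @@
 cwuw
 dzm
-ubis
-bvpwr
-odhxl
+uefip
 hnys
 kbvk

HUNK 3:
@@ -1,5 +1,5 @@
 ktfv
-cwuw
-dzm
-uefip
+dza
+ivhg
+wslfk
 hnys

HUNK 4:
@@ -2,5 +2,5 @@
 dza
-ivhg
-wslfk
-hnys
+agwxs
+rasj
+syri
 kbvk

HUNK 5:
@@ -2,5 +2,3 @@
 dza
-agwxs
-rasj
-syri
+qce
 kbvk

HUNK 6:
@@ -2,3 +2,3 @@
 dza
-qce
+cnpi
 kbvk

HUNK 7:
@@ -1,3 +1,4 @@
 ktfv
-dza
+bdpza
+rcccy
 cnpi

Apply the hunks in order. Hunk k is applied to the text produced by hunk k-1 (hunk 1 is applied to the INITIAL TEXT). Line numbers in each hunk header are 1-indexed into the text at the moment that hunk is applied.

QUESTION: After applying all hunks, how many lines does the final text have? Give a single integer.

Answer: 5

Derivation:
Hunk 1: at line 3 remove [zftu,sro,gnhak] add [bvpwr,odhxl] -> 8 lines: ktfv cwuw dzm ubis bvpwr odhxl hnys kbvk
Hunk 2: at line 2 remove [ubis,bvpwr,odhxl] add [uefip] -> 6 lines: ktfv cwuw dzm uefip hnys kbvk
Hunk 3: at line 1 remove [cwuw,dzm,uefip] add [dza,ivhg,wslfk] -> 6 lines: ktfv dza ivhg wslfk hnys kbvk
Hunk 4: at line 2 remove [ivhg,wslfk,hnys] add [agwxs,rasj,syri] -> 6 lines: ktfv dza agwxs rasj syri kbvk
Hunk 5: at line 2 remove [agwxs,rasj,syri] add [qce] -> 4 lines: ktfv dza qce kbvk
Hunk 6: at line 2 remove [qce] add [cnpi] -> 4 lines: ktfv dza cnpi kbvk
Hunk 7: at line 1 remove [dza] add [bdpza,rcccy] -> 5 lines: ktfv bdpza rcccy cnpi kbvk
Final line count: 5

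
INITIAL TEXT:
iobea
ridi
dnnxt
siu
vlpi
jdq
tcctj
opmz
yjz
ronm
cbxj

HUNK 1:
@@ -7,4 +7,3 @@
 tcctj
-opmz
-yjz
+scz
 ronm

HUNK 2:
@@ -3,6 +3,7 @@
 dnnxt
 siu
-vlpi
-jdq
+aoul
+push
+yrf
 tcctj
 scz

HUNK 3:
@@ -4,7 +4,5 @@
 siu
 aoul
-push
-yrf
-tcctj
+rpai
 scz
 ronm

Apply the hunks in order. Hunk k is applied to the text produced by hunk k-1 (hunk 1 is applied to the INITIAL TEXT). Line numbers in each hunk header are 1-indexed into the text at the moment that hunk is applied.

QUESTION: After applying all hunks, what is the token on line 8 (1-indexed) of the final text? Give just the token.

Hunk 1: at line 7 remove [opmz,yjz] add [scz] -> 10 lines: iobea ridi dnnxt siu vlpi jdq tcctj scz ronm cbxj
Hunk 2: at line 3 remove [vlpi,jdq] add [aoul,push,yrf] -> 11 lines: iobea ridi dnnxt siu aoul push yrf tcctj scz ronm cbxj
Hunk 3: at line 4 remove [push,yrf,tcctj] add [rpai] -> 9 lines: iobea ridi dnnxt siu aoul rpai scz ronm cbxj
Final line 8: ronm

Answer: ronm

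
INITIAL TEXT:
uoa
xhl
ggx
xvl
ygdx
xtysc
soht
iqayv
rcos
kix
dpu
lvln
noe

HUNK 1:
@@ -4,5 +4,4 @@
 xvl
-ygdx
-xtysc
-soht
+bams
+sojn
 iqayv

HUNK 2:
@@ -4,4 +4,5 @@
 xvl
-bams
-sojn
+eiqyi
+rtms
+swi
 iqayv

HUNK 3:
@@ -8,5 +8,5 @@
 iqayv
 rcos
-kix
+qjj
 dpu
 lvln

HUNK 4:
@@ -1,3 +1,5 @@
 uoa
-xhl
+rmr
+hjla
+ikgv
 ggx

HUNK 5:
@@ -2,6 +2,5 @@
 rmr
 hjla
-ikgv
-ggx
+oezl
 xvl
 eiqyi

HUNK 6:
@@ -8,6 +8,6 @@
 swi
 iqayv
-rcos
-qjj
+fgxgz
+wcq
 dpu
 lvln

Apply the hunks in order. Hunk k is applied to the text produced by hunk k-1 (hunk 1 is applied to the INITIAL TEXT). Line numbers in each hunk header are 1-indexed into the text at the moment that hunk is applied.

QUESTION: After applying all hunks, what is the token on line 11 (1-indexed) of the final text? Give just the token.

Answer: wcq

Derivation:
Hunk 1: at line 4 remove [ygdx,xtysc,soht] add [bams,sojn] -> 12 lines: uoa xhl ggx xvl bams sojn iqayv rcos kix dpu lvln noe
Hunk 2: at line 4 remove [bams,sojn] add [eiqyi,rtms,swi] -> 13 lines: uoa xhl ggx xvl eiqyi rtms swi iqayv rcos kix dpu lvln noe
Hunk 3: at line 8 remove [kix] add [qjj] -> 13 lines: uoa xhl ggx xvl eiqyi rtms swi iqayv rcos qjj dpu lvln noe
Hunk 4: at line 1 remove [xhl] add [rmr,hjla,ikgv] -> 15 lines: uoa rmr hjla ikgv ggx xvl eiqyi rtms swi iqayv rcos qjj dpu lvln noe
Hunk 5: at line 2 remove [ikgv,ggx] add [oezl] -> 14 lines: uoa rmr hjla oezl xvl eiqyi rtms swi iqayv rcos qjj dpu lvln noe
Hunk 6: at line 8 remove [rcos,qjj] add [fgxgz,wcq] -> 14 lines: uoa rmr hjla oezl xvl eiqyi rtms swi iqayv fgxgz wcq dpu lvln noe
Final line 11: wcq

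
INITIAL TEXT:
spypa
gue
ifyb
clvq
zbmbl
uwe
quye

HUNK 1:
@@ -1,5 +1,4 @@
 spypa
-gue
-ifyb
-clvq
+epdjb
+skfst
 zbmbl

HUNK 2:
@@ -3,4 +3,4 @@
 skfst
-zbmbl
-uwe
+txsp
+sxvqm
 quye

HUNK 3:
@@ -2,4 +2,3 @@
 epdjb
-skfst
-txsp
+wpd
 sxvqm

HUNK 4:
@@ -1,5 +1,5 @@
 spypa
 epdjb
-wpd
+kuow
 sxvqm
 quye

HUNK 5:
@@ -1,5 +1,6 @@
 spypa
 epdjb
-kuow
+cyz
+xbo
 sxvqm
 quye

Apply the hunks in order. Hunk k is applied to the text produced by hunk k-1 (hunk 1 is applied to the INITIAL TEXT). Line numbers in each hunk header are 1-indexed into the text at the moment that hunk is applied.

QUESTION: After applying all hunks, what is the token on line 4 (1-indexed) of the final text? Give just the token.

Answer: xbo

Derivation:
Hunk 1: at line 1 remove [gue,ifyb,clvq] add [epdjb,skfst] -> 6 lines: spypa epdjb skfst zbmbl uwe quye
Hunk 2: at line 3 remove [zbmbl,uwe] add [txsp,sxvqm] -> 6 lines: spypa epdjb skfst txsp sxvqm quye
Hunk 3: at line 2 remove [skfst,txsp] add [wpd] -> 5 lines: spypa epdjb wpd sxvqm quye
Hunk 4: at line 1 remove [wpd] add [kuow] -> 5 lines: spypa epdjb kuow sxvqm quye
Hunk 5: at line 1 remove [kuow] add [cyz,xbo] -> 6 lines: spypa epdjb cyz xbo sxvqm quye
Final line 4: xbo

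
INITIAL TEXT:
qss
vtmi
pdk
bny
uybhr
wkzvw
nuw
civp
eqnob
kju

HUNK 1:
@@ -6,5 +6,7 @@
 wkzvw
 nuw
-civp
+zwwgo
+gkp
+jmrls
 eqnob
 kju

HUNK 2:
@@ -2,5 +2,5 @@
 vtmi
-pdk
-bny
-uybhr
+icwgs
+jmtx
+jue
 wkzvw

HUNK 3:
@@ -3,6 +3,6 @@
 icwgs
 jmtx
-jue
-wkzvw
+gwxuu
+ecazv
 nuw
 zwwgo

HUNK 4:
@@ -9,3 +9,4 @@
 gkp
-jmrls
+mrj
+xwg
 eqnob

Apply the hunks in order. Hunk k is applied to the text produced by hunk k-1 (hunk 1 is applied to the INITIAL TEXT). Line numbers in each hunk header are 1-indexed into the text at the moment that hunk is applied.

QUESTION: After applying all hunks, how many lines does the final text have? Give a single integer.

Answer: 13

Derivation:
Hunk 1: at line 6 remove [civp] add [zwwgo,gkp,jmrls] -> 12 lines: qss vtmi pdk bny uybhr wkzvw nuw zwwgo gkp jmrls eqnob kju
Hunk 2: at line 2 remove [pdk,bny,uybhr] add [icwgs,jmtx,jue] -> 12 lines: qss vtmi icwgs jmtx jue wkzvw nuw zwwgo gkp jmrls eqnob kju
Hunk 3: at line 3 remove [jue,wkzvw] add [gwxuu,ecazv] -> 12 lines: qss vtmi icwgs jmtx gwxuu ecazv nuw zwwgo gkp jmrls eqnob kju
Hunk 4: at line 9 remove [jmrls] add [mrj,xwg] -> 13 lines: qss vtmi icwgs jmtx gwxuu ecazv nuw zwwgo gkp mrj xwg eqnob kju
Final line count: 13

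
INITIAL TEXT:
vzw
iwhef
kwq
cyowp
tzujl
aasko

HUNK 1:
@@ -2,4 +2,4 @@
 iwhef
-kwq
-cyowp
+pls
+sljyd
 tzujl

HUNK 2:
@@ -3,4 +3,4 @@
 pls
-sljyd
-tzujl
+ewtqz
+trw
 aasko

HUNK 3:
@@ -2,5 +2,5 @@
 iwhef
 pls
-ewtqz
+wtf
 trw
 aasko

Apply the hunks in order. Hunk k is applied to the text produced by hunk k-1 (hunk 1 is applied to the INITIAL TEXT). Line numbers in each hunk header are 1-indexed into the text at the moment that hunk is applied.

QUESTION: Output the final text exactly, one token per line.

Answer: vzw
iwhef
pls
wtf
trw
aasko

Derivation:
Hunk 1: at line 2 remove [kwq,cyowp] add [pls,sljyd] -> 6 lines: vzw iwhef pls sljyd tzujl aasko
Hunk 2: at line 3 remove [sljyd,tzujl] add [ewtqz,trw] -> 6 lines: vzw iwhef pls ewtqz trw aasko
Hunk 3: at line 2 remove [ewtqz] add [wtf] -> 6 lines: vzw iwhef pls wtf trw aasko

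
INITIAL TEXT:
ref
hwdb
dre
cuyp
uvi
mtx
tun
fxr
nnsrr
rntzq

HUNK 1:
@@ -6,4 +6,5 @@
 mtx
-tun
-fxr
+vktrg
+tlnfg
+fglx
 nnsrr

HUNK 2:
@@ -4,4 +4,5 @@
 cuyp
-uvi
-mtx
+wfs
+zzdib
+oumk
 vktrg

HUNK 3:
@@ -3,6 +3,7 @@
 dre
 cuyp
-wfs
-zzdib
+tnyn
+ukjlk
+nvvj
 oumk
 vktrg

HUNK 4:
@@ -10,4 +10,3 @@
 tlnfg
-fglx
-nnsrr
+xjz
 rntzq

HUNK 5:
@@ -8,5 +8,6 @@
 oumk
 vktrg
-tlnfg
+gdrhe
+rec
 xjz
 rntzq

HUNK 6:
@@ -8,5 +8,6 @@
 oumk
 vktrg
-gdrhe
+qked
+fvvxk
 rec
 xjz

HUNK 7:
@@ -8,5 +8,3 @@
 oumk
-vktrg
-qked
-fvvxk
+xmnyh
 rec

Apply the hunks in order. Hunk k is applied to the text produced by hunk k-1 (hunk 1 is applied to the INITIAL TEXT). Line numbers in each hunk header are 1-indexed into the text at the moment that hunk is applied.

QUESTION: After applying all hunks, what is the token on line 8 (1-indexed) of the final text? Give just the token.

Answer: oumk

Derivation:
Hunk 1: at line 6 remove [tun,fxr] add [vktrg,tlnfg,fglx] -> 11 lines: ref hwdb dre cuyp uvi mtx vktrg tlnfg fglx nnsrr rntzq
Hunk 2: at line 4 remove [uvi,mtx] add [wfs,zzdib,oumk] -> 12 lines: ref hwdb dre cuyp wfs zzdib oumk vktrg tlnfg fglx nnsrr rntzq
Hunk 3: at line 3 remove [wfs,zzdib] add [tnyn,ukjlk,nvvj] -> 13 lines: ref hwdb dre cuyp tnyn ukjlk nvvj oumk vktrg tlnfg fglx nnsrr rntzq
Hunk 4: at line 10 remove [fglx,nnsrr] add [xjz] -> 12 lines: ref hwdb dre cuyp tnyn ukjlk nvvj oumk vktrg tlnfg xjz rntzq
Hunk 5: at line 8 remove [tlnfg] add [gdrhe,rec] -> 13 lines: ref hwdb dre cuyp tnyn ukjlk nvvj oumk vktrg gdrhe rec xjz rntzq
Hunk 6: at line 8 remove [gdrhe] add [qked,fvvxk] -> 14 lines: ref hwdb dre cuyp tnyn ukjlk nvvj oumk vktrg qked fvvxk rec xjz rntzq
Hunk 7: at line 8 remove [vktrg,qked,fvvxk] add [xmnyh] -> 12 lines: ref hwdb dre cuyp tnyn ukjlk nvvj oumk xmnyh rec xjz rntzq
Final line 8: oumk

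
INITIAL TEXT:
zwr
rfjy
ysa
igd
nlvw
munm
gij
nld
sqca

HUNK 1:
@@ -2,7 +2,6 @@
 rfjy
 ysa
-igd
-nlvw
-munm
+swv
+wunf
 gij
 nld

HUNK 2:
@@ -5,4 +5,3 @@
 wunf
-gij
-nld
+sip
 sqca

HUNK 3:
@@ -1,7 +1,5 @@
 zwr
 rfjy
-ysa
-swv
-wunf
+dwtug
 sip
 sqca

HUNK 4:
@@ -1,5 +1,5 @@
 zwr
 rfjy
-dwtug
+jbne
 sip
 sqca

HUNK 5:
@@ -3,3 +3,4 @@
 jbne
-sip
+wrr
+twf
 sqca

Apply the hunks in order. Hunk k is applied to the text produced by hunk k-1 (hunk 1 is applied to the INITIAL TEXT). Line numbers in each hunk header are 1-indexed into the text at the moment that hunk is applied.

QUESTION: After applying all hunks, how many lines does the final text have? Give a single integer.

Hunk 1: at line 2 remove [igd,nlvw,munm] add [swv,wunf] -> 8 lines: zwr rfjy ysa swv wunf gij nld sqca
Hunk 2: at line 5 remove [gij,nld] add [sip] -> 7 lines: zwr rfjy ysa swv wunf sip sqca
Hunk 3: at line 1 remove [ysa,swv,wunf] add [dwtug] -> 5 lines: zwr rfjy dwtug sip sqca
Hunk 4: at line 1 remove [dwtug] add [jbne] -> 5 lines: zwr rfjy jbne sip sqca
Hunk 5: at line 3 remove [sip] add [wrr,twf] -> 6 lines: zwr rfjy jbne wrr twf sqca
Final line count: 6

Answer: 6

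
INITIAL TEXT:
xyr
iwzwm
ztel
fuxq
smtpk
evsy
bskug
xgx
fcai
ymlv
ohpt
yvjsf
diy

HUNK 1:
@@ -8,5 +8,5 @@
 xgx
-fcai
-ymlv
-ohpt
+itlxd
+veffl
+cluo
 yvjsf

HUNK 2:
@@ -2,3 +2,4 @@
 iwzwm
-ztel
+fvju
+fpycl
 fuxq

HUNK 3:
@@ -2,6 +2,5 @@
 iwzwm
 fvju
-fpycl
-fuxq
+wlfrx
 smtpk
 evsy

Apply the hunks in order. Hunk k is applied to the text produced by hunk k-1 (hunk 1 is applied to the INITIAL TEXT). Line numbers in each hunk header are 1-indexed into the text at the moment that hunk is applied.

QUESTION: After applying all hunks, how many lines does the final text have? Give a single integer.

Answer: 13

Derivation:
Hunk 1: at line 8 remove [fcai,ymlv,ohpt] add [itlxd,veffl,cluo] -> 13 lines: xyr iwzwm ztel fuxq smtpk evsy bskug xgx itlxd veffl cluo yvjsf diy
Hunk 2: at line 2 remove [ztel] add [fvju,fpycl] -> 14 lines: xyr iwzwm fvju fpycl fuxq smtpk evsy bskug xgx itlxd veffl cluo yvjsf diy
Hunk 3: at line 2 remove [fpycl,fuxq] add [wlfrx] -> 13 lines: xyr iwzwm fvju wlfrx smtpk evsy bskug xgx itlxd veffl cluo yvjsf diy
Final line count: 13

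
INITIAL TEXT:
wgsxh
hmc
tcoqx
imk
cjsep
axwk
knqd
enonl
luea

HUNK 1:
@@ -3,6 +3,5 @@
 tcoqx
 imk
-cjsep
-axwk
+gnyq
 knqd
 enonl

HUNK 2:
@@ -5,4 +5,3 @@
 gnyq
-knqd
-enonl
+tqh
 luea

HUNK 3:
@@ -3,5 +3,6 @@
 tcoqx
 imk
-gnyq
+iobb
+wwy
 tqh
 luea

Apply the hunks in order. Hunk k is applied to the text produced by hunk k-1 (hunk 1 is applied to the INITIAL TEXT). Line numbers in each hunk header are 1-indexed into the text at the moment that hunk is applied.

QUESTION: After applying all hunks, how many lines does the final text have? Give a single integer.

Hunk 1: at line 3 remove [cjsep,axwk] add [gnyq] -> 8 lines: wgsxh hmc tcoqx imk gnyq knqd enonl luea
Hunk 2: at line 5 remove [knqd,enonl] add [tqh] -> 7 lines: wgsxh hmc tcoqx imk gnyq tqh luea
Hunk 3: at line 3 remove [gnyq] add [iobb,wwy] -> 8 lines: wgsxh hmc tcoqx imk iobb wwy tqh luea
Final line count: 8

Answer: 8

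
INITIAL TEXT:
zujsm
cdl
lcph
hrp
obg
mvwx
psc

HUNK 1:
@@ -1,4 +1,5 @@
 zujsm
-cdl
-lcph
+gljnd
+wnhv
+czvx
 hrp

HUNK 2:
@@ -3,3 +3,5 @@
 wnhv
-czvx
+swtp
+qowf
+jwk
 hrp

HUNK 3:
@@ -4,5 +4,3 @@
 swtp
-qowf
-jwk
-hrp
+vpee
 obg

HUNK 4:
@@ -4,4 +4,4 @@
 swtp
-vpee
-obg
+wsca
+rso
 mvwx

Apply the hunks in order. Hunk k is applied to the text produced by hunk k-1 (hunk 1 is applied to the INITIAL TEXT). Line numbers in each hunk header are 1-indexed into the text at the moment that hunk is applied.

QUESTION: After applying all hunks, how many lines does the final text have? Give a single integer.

Hunk 1: at line 1 remove [cdl,lcph] add [gljnd,wnhv,czvx] -> 8 lines: zujsm gljnd wnhv czvx hrp obg mvwx psc
Hunk 2: at line 3 remove [czvx] add [swtp,qowf,jwk] -> 10 lines: zujsm gljnd wnhv swtp qowf jwk hrp obg mvwx psc
Hunk 3: at line 4 remove [qowf,jwk,hrp] add [vpee] -> 8 lines: zujsm gljnd wnhv swtp vpee obg mvwx psc
Hunk 4: at line 4 remove [vpee,obg] add [wsca,rso] -> 8 lines: zujsm gljnd wnhv swtp wsca rso mvwx psc
Final line count: 8

Answer: 8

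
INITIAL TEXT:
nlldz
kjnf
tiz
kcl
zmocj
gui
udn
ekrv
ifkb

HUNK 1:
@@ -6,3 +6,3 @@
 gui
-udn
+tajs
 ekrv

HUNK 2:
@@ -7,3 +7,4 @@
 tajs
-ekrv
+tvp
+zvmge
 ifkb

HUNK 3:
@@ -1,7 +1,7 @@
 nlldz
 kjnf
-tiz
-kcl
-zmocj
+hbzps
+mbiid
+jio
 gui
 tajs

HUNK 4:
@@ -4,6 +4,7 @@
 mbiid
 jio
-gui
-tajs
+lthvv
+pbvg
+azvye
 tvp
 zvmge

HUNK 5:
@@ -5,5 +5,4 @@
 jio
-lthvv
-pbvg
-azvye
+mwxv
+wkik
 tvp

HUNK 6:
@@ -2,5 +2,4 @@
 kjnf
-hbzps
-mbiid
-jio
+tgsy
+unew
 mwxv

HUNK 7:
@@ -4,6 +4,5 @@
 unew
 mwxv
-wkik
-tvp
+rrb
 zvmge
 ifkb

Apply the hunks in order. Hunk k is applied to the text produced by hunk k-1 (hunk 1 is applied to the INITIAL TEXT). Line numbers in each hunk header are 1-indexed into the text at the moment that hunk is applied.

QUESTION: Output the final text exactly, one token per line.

Answer: nlldz
kjnf
tgsy
unew
mwxv
rrb
zvmge
ifkb

Derivation:
Hunk 1: at line 6 remove [udn] add [tajs] -> 9 lines: nlldz kjnf tiz kcl zmocj gui tajs ekrv ifkb
Hunk 2: at line 7 remove [ekrv] add [tvp,zvmge] -> 10 lines: nlldz kjnf tiz kcl zmocj gui tajs tvp zvmge ifkb
Hunk 3: at line 1 remove [tiz,kcl,zmocj] add [hbzps,mbiid,jio] -> 10 lines: nlldz kjnf hbzps mbiid jio gui tajs tvp zvmge ifkb
Hunk 4: at line 4 remove [gui,tajs] add [lthvv,pbvg,azvye] -> 11 lines: nlldz kjnf hbzps mbiid jio lthvv pbvg azvye tvp zvmge ifkb
Hunk 5: at line 5 remove [lthvv,pbvg,azvye] add [mwxv,wkik] -> 10 lines: nlldz kjnf hbzps mbiid jio mwxv wkik tvp zvmge ifkb
Hunk 6: at line 2 remove [hbzps,mbiid,jio] add [tgsy,unew] -> 9 lines: nlldz kjnf tgsy unew mwxv wkik tvp zvmge ifkb
Hunk 7: at line 4 remove [wkik,tvp] add [rrb] -> 8 lines: nlldz kjnf tgsy unew mwxv rrb zvmge ifkb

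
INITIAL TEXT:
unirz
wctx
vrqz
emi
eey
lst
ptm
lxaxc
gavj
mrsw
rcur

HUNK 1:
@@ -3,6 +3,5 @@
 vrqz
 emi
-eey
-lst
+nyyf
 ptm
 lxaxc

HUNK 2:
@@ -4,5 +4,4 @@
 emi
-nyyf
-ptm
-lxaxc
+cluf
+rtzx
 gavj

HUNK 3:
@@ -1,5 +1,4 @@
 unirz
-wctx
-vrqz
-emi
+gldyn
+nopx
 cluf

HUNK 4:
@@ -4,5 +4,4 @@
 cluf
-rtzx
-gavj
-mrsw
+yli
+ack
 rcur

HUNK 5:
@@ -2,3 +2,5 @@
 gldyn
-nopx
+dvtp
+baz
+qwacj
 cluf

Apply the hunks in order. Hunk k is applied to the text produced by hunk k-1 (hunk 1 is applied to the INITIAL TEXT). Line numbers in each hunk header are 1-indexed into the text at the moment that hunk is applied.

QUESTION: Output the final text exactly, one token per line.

Answer: unirz
gldyn
dvtp
baz
qwacj
cluf
yli
ack
rcur

Derivation:
Hunk 1: at line 3 remove [eey,lst] add [nyyf] -> 10 lines: unirz wctx vrqz emi nyyf ptm lxaxc gavj mrsw rcur
Hunk 2: at line 4 remove [nyyf,ptm,lxaxc] add [cluf,rtzx] -> 9 lines: unirz wctx vrqz emi cluf rtzx gavj mrsw rcur
Hunk 3: at line 1 remove [wctx,vrqz,emi] add [gldyn,nopx] -> 8 lines: unirz gldyn nopx cluf rtzx gavj mrsw rcur
Hunk 4: at line 4 remove [rtzx,gavj,mrsw] add [yli,ack] -> 7 lines: unirz gldyn nopx cluf yli ack rcur
Hunk 5: at line 2 remove [nopx] add [dvtp,baz,qwacj] -> 9 lines: unirz gldyn dvtp baz qwacj cluf yli ack rcur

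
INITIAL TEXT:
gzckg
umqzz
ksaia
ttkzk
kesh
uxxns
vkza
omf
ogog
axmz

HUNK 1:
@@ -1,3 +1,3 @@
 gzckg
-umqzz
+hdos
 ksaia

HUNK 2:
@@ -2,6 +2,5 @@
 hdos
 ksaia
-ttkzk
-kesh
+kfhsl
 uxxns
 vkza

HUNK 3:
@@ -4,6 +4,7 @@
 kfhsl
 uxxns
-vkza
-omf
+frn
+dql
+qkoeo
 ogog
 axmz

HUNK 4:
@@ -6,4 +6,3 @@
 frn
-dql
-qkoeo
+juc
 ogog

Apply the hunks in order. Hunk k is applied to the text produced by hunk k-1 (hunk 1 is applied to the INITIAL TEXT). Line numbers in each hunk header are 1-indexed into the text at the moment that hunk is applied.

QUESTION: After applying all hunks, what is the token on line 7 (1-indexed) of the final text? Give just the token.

Answer: juc

Derivation:
Hunk 1: at line 1 remove [umqzz] add [hdos] -> 10 lines: gzckg hdos ksaia ttkzk kesh uxxns vkza omf ogog axmz
Hunk 2: at line 2 remove [ttkzk,kesh] add [kfhsl] -> 9 lines: gzckg hdos ksaia kfhsl uxxns vkza omf ogog axmz
Hunk 3: at line 4 remove [vkza,omf] add [frn,dql,qkoeo] -> 10 lines: gzckg hdos ksaia kfhsl uxxns frn dql qkoeo ogog axmz
Hunk 4: at line 6 remove [dql,qkoeo] add [juc] -> 9 lines: gzckg hdos ksaia kfhsl uxxns frn juc ogog axmz
Final line 7: juc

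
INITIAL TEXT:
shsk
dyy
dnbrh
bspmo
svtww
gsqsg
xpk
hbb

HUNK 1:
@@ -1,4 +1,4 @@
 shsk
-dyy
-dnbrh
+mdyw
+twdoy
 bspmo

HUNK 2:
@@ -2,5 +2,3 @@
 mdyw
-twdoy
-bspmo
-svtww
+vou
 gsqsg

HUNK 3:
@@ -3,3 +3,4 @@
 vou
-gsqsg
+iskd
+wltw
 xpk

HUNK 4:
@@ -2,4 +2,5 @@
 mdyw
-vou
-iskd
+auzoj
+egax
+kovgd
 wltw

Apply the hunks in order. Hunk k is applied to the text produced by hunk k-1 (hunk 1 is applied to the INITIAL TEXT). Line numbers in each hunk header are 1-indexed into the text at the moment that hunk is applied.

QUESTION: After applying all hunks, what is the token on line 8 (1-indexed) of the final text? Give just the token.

Answer: hbb

Derivation:
Hunk 1: at line 1 remove [dyy,dnbrh] add [mdyw,twdoy] -> 8 lines: shsk mdyw twdoy bspmo svtww gsqsg xpk hbb
Hunk 2: at line 2 remove [twdoy,bspmo,svtww] add [vou] -> 6 lines: shsk mdyw vou gsqsg xpk hbb
Hunk 3: at line 3 remove [gsqsg] add [iskd,wltw] -> 7 lines: shsk mdyw vou iskd wltw xpk hbb
Hunk 4: at line 2 remove [vou,iskd] add [auzoj,egax,kovgd] -> 8 lines: shsk mdyw auzoj egax kovgd wltw xpk hbb
Final line 8: hbb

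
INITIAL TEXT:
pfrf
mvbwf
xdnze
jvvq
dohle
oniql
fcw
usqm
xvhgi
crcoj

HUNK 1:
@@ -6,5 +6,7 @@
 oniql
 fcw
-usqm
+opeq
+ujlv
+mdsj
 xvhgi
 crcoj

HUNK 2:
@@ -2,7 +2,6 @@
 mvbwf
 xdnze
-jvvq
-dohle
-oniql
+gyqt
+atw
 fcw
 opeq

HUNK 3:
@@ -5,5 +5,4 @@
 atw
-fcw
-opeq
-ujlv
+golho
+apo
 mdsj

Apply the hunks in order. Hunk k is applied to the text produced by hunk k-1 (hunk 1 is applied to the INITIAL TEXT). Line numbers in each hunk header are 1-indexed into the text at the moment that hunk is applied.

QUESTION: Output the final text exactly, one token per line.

Hunk 1: at line 6 remove [usqm] add [opeq,ujlv,mdsj] -> 12 lines: pfrf mvbwf xdnze jvvq dohle oniql fcw opeq ujlv mdsj xvhgi crcoj
Hunk 2: at line 2 remove [jvvq,dohle,oniql] add [gyqt,atw] -> 11 lines: pfrf mvbwf xdnze gyqt atw fcw opeq ujlv mdsj xvhgi crcoj
Hunk 3: at line 5 remove [fcw,opeq,ujlv] add [golho,apo] -> 10 lines: pfrf mvbwf xdnze gyqt atw golho apo mdsj xvhgi crcoj

Answer: pfrf
mvbwf
xdnze
gyqt
atw
golho
apo
mdsj
xvhgi
crcoj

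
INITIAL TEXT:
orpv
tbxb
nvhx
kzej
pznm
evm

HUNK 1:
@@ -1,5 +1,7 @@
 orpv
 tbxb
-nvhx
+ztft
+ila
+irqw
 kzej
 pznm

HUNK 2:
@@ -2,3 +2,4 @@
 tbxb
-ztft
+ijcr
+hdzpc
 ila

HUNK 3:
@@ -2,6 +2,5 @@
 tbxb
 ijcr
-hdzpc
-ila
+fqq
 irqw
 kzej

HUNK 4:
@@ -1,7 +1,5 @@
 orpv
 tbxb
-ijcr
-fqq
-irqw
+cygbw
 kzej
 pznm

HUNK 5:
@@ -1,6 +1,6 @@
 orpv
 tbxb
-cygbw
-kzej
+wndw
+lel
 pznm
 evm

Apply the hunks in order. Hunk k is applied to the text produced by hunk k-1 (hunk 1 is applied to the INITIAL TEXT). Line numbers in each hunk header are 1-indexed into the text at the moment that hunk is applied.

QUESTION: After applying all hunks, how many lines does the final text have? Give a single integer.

Hunk 1: at line 1 remove [nvhx] add [ztft,ila,irqw] -> 8 lines: orpv tbxb ztft ila irqw kzej pznm evm
Hunk 2: at line 2 remove [ztft] add [ijcr,hdzpc] -> 9 lines: orpv tbxb ijcr hdzpc ila irqw kzej pznm evm
Hunk 3: at line 2 remove [hdzpc,ila] add [fqq] -> 8 lines: orpv tbxb ijcr fqq irqw kzej pznm evm
Hunk 4: at line 1 remove [ijcr,fqq,irqw] add [cygbw] -> 6 lines: orpv tbxb cygbw kzej pznm evm
Hunk 5: at line 1 remove [cygbw,kzej] add [wndw,lel] -> 6 lines: orpv tbxb wndw lel pznm evm
Final line count: 6

Answer: 6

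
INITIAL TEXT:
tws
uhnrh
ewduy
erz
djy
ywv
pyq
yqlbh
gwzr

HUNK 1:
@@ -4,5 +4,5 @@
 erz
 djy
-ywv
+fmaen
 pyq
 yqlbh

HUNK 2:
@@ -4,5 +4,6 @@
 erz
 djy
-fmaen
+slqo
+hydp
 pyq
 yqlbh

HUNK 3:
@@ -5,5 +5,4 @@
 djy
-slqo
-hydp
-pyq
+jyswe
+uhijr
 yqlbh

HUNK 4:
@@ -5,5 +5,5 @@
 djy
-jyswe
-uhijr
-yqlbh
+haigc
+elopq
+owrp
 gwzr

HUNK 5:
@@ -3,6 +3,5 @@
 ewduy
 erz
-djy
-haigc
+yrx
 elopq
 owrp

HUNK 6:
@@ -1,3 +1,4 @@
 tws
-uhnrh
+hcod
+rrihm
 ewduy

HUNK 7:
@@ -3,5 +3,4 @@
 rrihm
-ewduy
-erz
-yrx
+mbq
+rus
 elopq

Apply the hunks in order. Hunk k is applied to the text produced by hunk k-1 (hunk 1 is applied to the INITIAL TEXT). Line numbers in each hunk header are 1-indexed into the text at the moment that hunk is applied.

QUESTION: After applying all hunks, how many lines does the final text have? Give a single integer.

Answer: 8

Derivation:
Hunk 1: at line 4 remove [ywv] add [fmaen] -> 9 lines: tws uhnrh ewduy erz djy fmaen pyq yqlbh gwzr
Hunk 2: at line 4 remove [fmaen] add [slqo,hydp] -> 10 lines: tws uhnrh ewduy erz djy slqo hydp pyq yqlbh gwzr
Hunk 3: at line 5 remove [slqo,hydp,pyq] add [jyswe,uhijr] -> 9 lines: tws uhnrh ewduy erz djy jyswe uhijr yqlbh gwzr
Hunk 4: at line 5 remove [jyswe,uhijr,yqlbh] add [haigc,elopq,owrp] -> 9 lines: tws uhnrh ewduy erz djy haigc elopq owrp gwzr
Hunk 5: at line 3 remove [djy,haigc] add [yrx] -> 8 lines: tws uhnrh ewduy erz yrx elopq owrp gwzr
Hunk 6: at line 1 remove [uhnrh] add [hcod,rrihm] -> 9 lines: tws hcod rrihm ewduy erz yrx elopq owrp gwzr
Hunk 7: at line 3 remove [ewduy,erz,yrx] add [mbq,rus] -> 8 lines: tws hcod rrihm mbq rus elopq owrp gwzr
Final line count: 8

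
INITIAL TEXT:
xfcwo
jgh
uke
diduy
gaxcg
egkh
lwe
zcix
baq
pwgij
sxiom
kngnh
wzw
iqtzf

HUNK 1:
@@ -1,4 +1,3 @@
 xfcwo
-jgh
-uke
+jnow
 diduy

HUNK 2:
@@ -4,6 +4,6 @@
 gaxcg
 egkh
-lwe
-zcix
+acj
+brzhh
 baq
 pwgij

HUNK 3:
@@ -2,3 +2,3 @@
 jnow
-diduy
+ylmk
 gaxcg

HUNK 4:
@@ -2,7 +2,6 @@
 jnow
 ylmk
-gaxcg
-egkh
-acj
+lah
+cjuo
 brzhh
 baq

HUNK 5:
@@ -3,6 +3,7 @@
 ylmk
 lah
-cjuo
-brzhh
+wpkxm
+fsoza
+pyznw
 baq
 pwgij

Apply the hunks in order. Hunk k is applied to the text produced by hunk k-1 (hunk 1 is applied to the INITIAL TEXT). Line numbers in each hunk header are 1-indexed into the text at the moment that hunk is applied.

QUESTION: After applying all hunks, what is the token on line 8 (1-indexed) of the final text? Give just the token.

Hunk 1: at line 1 remove [jgh,uke] add [jnow] -> 13 lines: xfcwo jnow diduy gaxcg egkh lwe zcix baq pwgij sxiom kngnh wzw iqtzf
Hunk 2: at line 4 remove [lwe,zcix] add [acj,brzhh] -> 13 lines: xfcwo jnow diduy gaxcg egkh acj brzhh baq pwgij sxiom kngnh wzw iqtzf
Hunk 3: at line 2 remove [diduy] add [ylmk] -> 13 lines: xfcwo jnow ylmk gaxcg egkh acj brzhh baq pwgij sxiom kngnh wzw iqtzf
Hunk 4: at line 2 remove [gaxcg,egkh,acj] add [lah,cjuo] -> 12 lines: xfcwo jnow ylmk lah cjuo brzhh baq pwgij sxiom kngnh wzw iqtzf
Hunk 5: at line 3 remove [cjuo,brzhh] add [wpkxm,fsoza,pyznw] -> 13 lines: xfcwo jnow ylmk lah wpkxm fsoza pyznw baq pwgij sxiom kngnh wzw iqtzf
Final line 8: baq

Answer: baq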